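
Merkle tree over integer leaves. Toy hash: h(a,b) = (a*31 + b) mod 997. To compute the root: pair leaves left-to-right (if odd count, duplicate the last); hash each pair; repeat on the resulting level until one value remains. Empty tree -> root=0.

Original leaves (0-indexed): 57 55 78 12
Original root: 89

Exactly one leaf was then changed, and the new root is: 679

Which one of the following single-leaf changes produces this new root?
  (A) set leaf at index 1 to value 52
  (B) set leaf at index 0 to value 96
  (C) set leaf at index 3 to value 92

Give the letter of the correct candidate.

Original leaves: [57, 55, 78, 12]
Target new root: 679
Try each candidate change and compute the resulting root:
Candidate A: set leaf[1] = 52 -> leaves = [57, 52, 78, 12]
  L0: [57, 52, 78, 12]
  L1: h(57,52)=(57*31+52)%997=822 h(78,12)=(78*31+12)%997=436 -> [822, 436]
  L2: h(822,436)=(822*31+436)%997=993 -> [993]
  root = 993 != target 679
Candidate B: set leaf[0] = 96 -> leaves = [96, 55, 78, 12]
  L0: [96, 55, 78, 12]
  L1: h(96,55)=(96*31+55)%997=40 h(78,12)=(78*31+12)%997=436 -> [40, 436]
  L2: h(40,436)=(40*31+436)%997=679 -> [679]
  root = 679 == target 679  ** MATCH **
Candidate C: set leaf[3] = 92 -> leaves = [57, 55, 78, 92]
  L0: [57, 55, 78, 92]
  L1: h(57,55)=(57*31+55)%997=825 h(78,92)=(78*31+92)%997=516 -> [825, 516]
  L2: h(825,516)=(825*31+516)%997=169 -> [169]
  root = 169 != target 679
Candidate B produces the target root.

Answer: B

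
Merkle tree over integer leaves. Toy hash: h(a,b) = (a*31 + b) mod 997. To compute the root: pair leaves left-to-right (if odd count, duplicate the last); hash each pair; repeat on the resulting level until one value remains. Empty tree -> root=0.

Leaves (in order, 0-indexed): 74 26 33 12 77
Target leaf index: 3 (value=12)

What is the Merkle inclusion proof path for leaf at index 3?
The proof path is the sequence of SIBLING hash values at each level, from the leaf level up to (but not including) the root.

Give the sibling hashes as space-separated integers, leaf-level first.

Answer: 33 326 85

Derivation:
L0 (leaves): [74, 26, 33, 12, 77], target index=3
L1: h(74,26)=(74*31+26)%997=326 [pair 0] h(33,12)=(33*31+12)%997=38 [pair 1] h(77,77)=(77*31+77)%997=470 [pair 2] -> [326, 38, 470]
  Sibling for proof at L0: 33
L2: h(326,38)=(326*31+38)%997=174 [pair 0] h(470,470)=(470*31+470)%997=85 [pair 1] -> [174, 85]
  Sibling for proof at L1: 326
L3: h(174,85)=(174*31+85)%997=494 [pair 0] -> [494]
  Sibling for proof at L2: 85
Root: 494
Proof path (sibling hashes from leaf to root): [33, 326, 85]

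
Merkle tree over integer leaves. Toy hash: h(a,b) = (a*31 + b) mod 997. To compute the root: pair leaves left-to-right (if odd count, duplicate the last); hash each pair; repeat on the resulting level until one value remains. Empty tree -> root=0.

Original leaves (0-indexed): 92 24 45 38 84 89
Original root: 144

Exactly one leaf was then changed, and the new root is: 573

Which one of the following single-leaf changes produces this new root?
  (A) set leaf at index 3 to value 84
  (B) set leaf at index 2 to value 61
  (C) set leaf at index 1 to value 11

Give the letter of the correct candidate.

Original leaves: [92, 24, 45, 38, 84, 89]
Target new root: 573
Try each candidate change and compute the resulting root:
Candidate A: set leaf[3] = 84 -> leaves = [92, 24, 45, 84, 84, 89]
  L0: [92, 24, 45, 84, 84, 89]
  L1: h(92,24)=(92*31+24)%997=882 h(45,84)=(45*31+84)%997=482 h(84,89)=(84*31+89)%997=699 -> [882, 482, 699]
  L2: h(882,482)=(882*31+482)%997=905 h(699,699)=(699*31+699)%997=434 -> [905, 434]
  L3: h(905,434)=(905*31+434)%997=573 -> [573]
  root = 573 == target 573  ** MATCH **
Candidate B: set leaf[2] = 61 -> leaves = [92, 24, 61, 38, 84, 89]
  L0: [92, 24, 61, 38, 84, 89]
  L1: h(92,24)=(92*31+24)%997=882 h(61,38)=(61*31+38)%997=932 h(84,89)=(84*31+89)%997=699 -> [882, 932, 699]
  L2: h(882,932)=(882*31+932)%997=358 h(699,699)=(699*31+699)%997=434 -> [358, 434]
  L3: h(358,434)=(358*31+434)%997=565 -> [565]
  root = 565 != target 573
Candidate C: set leaf[1] = 11 -> leaves = [92, 11, 45, 38, 84, 89]
  L0: [92, 11, 45, 38, 84, 89]
  L1: h(92,11)=(92*31+11)%997=869 h(45,38)=(45*31+38)%997=436 h(84,89)=(84*31+89)%997=699 -> [869, 436, 699]
  L2: h(869,436)=(869*31+436)%997=456 h(699,699)=(699*31+699)%997=434 -> [456, 434]
  L3: h(456,434)=(456*31+434)%997=612 -> [612]
  root = 612 != target 573
Candidate A produces the target root.

Answer: A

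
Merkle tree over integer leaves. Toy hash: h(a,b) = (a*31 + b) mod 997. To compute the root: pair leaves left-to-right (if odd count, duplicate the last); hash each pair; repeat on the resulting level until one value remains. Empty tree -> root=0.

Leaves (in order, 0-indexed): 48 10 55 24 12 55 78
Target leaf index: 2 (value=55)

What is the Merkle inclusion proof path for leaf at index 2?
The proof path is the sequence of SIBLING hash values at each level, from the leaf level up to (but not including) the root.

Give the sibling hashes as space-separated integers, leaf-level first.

Answer: 24 501 778

Derivation:
L0 (leaves): [48, 10, 55, 24, 12, 55, 78], target index=2
L1: h(48,10)=(48*31+10)%997=501 [pair 0] h(55,24)=(55*31+24)%997=732 [pair 1] h(12,55)=(12*31+55)%997=427 [pair 2] h(78,78)=(78*31+78)%997=502 [pair 3] -> [501, 732, 427, 502]
  Sibling for proof at L0: 24
L2: h(501,732)=(501*31+732)%997=311 [pair 0] h(427,502)=(427*31+502)%997=778 [pair 1] -> [311, 778]
  Sibling for proof at L1: 501
L3: h(311,778)=(311*31+778)%997=449 [pair 0] -> [449]
  Sibling for proof at L2: 778
Root: 449
Proof path (sibling hashes from leaf to root): [24, 501, 778]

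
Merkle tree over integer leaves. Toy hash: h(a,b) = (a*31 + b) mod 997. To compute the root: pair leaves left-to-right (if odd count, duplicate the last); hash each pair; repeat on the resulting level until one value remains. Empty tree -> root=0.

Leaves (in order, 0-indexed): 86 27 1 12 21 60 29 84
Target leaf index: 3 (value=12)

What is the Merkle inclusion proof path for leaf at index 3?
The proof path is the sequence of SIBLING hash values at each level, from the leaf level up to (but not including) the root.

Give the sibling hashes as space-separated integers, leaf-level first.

Answer: 1 699 93

Derivation:
L0 (leaves): [86, 27, 1, 12, 21, 60, 29, 84], target index=3
L1: h(86,27)=(86*31+27)%997=699 [pair 0] h(1,12)=(1*31+12)%997=43 [pair 1] h(21,60)=(21*31+60)%997=711 [pair 2] h(29,84)=(29*31+84)%997=983 [pair 3] -> [699, 43, 711, 983]
  Sibling for proof at L0: 1
L2: h(699,43)=(699*31+43)%997=775 [pair 0] h(711,983)=(711*31+983)%997=93 [pair 1] -> [775, 93]
  Sibling for proof at L1: 699
L3: h(775,93)=(775*31+93)%997=190 [pair 0] -> [190]
  Sibling for proof at L2: 93
Root: 190
Proof path (sibling hashes from leaf to root): [1, 699, 93]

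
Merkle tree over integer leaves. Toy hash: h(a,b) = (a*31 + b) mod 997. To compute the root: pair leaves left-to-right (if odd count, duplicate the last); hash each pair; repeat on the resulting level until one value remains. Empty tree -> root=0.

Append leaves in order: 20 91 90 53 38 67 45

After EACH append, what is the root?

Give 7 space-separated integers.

After append 20 (leaves=[20]):
  L0: [20]
  root=20
After append 91 (leaves=[20, 91]):
  L0: [20, 91]
  L1: h(20,91)=(20*31+91)%997=711 -> [711]
  root=711
After append 90 (leaves=[20, 91, 90]):
  L0: [20, 91, 90]
  L1: h(20,91)=(20*31+91)%997=711 h(90,90)=(90*31+90)%997=886 -> [711, 886]
  L2: h(711,886)=(711*31+886)%997=993 -> [993]
  root=993
After append 53 (leaves=[20, 91, 90, 53]):
  L0: [20, 91, 90, 53]
  L1: h(20,91)=(20*31+91)%997=711 h(90,53)=(90*31+53)%997=849 -> [711, 849]
  L2: h(711,849)=(711*31+849)%997=956 -> [956]
  root=956
After append 38 (leaves=[20, 91, 90, 53, 38]):
  L0: [20, 91, 90, 53, 38]
  L1: h(20,91)=(20*31+91)%997=711 h(90,53)=(90*31+53)%997=849 h(38,38)=(38*31+38)%997=219 -> [711, 849, 219]
  L2: h(711,849)=(711*31+849)%997=956 h(219,219)=(219*31+219)%997=29 -> [956, 29]
  L3: h(956,29)=(956*31+29)%997=752 -> [752]
  root=752
After append 67 (leaves=[20, 91, 90, 53, 38, 67]):
  L0: [20, 91, 90, 53, 38, 67]
  L1: h(20,91)=(20*31+91)%997=711 h(90,53)=(90*31+53)%997=849 h(38,67)=(38*31+67)%997=248 -> [711, 849, 248]
  L2: h(711,849)=(711*31+849)%997=956 h(248,248)=(248*31+248)%997=957 -> [956, 957]
  L3: h(956,957)=(956*31+957)%997=683 -> [683]
  root=683
After append 45 (leaves=[20, 91, 90, 53, 38, 67, 45]):
  L0: [20, 91, 90, 53, 38, 67, 45]
  L1: h(20,91)=(20*31+91)%997=711 h(90,53)=(90*31+53)%997=849 h(38,67)=(38*31+67)%997=248 h(45,45)=(45*31+45)%997=443 -> [711, 849, 248, 443]
  L2: h(711,849)=(711*31+849)%997=956 h(248,443)=(248*31+443)%997=155 -> [956, 155]
  L3: h(956,155)=(956*31+155)%997=878 -> [878]
  root=878

Answer: 20 711 993 956 752 683 878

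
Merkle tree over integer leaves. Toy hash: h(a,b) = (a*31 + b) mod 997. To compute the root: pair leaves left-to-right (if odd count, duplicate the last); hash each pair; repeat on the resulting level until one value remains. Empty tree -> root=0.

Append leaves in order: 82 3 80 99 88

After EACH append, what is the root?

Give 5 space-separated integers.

After append 82 (leaves=[82]):
  L0: [82]
  root=82
After append 3 (leaves=[82, 3]):
  L0: [82, 3]
  L1: h(82,3)=(82*31+3)%997=551 -> [551]
  root=551
After append 80 (leaves=[82, 3, 80]):
  L0: [82, 3, 80]
  L1: h(82,3)=(82*31+3)%997=551 h(80,80)=(80*31+80)%997=566 -> [551, 566]
  L2: h(551,566)=(551*31+566)%997=698 -> [698]
  root=698
After append 99 (leaves=[82, 3, 80, 99]):
  L0: [82, 3, 80, 99]
  L1: h(82,3)=(82*31+3)%997=551 h(80,99)=(80*31+99)%997=585 -> [551, 585]
  L2: h(551,585)=(551*31+585)%997=717 -> [717]
  root=717
After append 88 (leaves=[82, 3, 80, 99, 88]):
  L0: [82, 3, 80, 99, 88]
  L1: h(82,3)=(82*31+3)%997=551 h(80,99)=(80*31+99)%997=585 h(88,88)=(88*31+88)%997=822 -> [551, 585, 822]
  L2: h(551,585)=(551*31+585)%997=717 h(822,822)=(822*31+822)%997=382 -> [717, 382]
  L3: h(717,382)=(717*31+382)%997=675 -> [675]
  root=675

Answer: 82 551 698 717 675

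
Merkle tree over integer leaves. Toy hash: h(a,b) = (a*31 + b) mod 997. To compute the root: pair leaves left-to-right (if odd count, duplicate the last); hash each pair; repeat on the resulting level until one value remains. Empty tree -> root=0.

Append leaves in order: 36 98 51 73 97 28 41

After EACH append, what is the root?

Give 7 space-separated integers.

Answer: 36 217 383 405 219 5 276

Derivation:
After append 36 (leaves=[36]):
  L0: [36]
  root=36
After append 98 (leaves=[36, 98]):
  L0: [36, 98]
  L1: h(36,98)=(36*31+98)%997=217 -> [217]
  root=217
After append 51 (leaves=[36, 98, 51]):
  L0: [36, 98, 51]
  L1: h(36,98)=(36*31+98)%997=217 h(51,51)=(51*31+51)%997=635 -> [217, 635]
  L2: h(217,635)=(217*31+635)%997=383 -> [383]
  root=383
After append 73 (leaves=[36, 98, 51, 73]):
  L0: [36, 98, 51, 73]
  L1: h(36,98)=(36*31+98)%997=217 h(51,73)=(51*31+73)%997=657 -> [217, 657]
  L2: h(217,657)=(217*31+657)%997=405 -> [405]
  root=405
After append 97 (leaves=[36, 98, 51, 73, 97]):
  L0: [36, 98, 51, 73, 97]
  L1: h(36,98)=(36*31+98)%997=217 h(51,73)=(51*31+73)%997=657 h(97,97)=(97*31+97)%997=113 -> [217, 657, 113]
  L2: h(217,657)=(217*31+657)%997=405 h(113,113)=(113*31+113)%997=625 -> [405, 625]
  L3: h(405,625)=(405*31+625)%997=219 -> [219]
  root=219
After append 28 (leaves=[36, 98, 51, 73, 97, 28]):
  L0: [36, 98, 51, 73, 97, 28]
  L1: h(36,98)=(36*31+98)%997=217 h(51,73)=(51*31+73)%997=657 h(97,28)=(97*31+28)%997=44 -> [217, 657, 44]
  L2: h(217,657)=(217*31+657)%997=405 h(44,44)=(44*31+44)%997=411 -> [405, 411]
  L3: h(405,411)=(405*31+411)%997=5 -> [5]
  root=5
After append 41 (leaves=[36, 98, 51, 73, 97, 28, 41]):
  L0: [36, 98, 51, 73, 97, 28, 41]
  L1: h(36,98)=(36*31+98)%997=217 h(51,73)=(51*31+73)%997=657 h(97,28)=(97*31+28)%997=44 h(41,41)=(41*31+41)%997=315 -> [217, 657, 44, 315]
  L2: h(217,657)=(217*31+657)%997=405 h(44,315)=(44*31+315)%997=682 -> [405, 682]
  L3: h(405,682)=(405*31+682)%997=276 -> [276]
  root=276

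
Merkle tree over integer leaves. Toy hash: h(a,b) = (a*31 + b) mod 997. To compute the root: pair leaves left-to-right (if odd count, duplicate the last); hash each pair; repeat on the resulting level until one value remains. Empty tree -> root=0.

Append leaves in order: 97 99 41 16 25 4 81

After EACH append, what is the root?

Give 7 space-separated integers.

Answer: 97 115 889 864 540 865 684

Derivation:
After append 97 (leaves=[97]):
  L0: [97]
  root=97
After append 99 (leaves=[97, 99]):
  L0: [97, 99]
  L1: h(97,99)=(97*31+99)%997=115 -> [115]
  root=115
After append 41 (leaves=[97, 99, 41]):
  L0: [97, 99, 41]
  L1: h(97,99)=(97*31+99)%997=115 h(41,41)=(41*31+41)%997=315 -> [115, 315]
  L2: h(115,315)=(115*31+315)%997=889 -> [889]
  root=889
After append 16 (leaves=[97, 99, 41, 16]):
  L0: [97, 99, 41, 16]
  L1: h(97,99)=(97*31+99)%997=115 h(41,16)=(41*31+16)%997=290 -> [115, 290]
  L2: h(115,290)=(115*31+290)%997=864 -> [864]
  root=864
After append 25 (leaves=[97, 99, 41, 16, 25]):
  L0: [97, 99, 41, 16, 25]
  L1: h(97,99)=(97*31+99)%997=115 h(41,16)=(41*31+16)%997=290 h(25,25)=(25*31+25)%997=800 -> [115, 290, 800]
  L2: h(115,290)=(115*31+290)%997=864 h(800,800)=(800*31+800)%997=675 -> [864, 675]
  L3: h(864,675)=(864*31+675)%997=540 -> [540]
  root=540
After append 4 (leaves=[97, 99, 41, 16, 25, 4]):
  L0: [97, 99, 41, 16, 25, 4]
  L1: h(97,99)=(97*31+99)%997=115 h(41,16)=(41*31+16)%997=290 h(25,4)=(25*31+4)%997=779 -> [115, 290, 779]
  L2: h(115,290)=(115*31+290)%997=864 h(779,779)=(779*31+779)%997=3 -> [864, 3]
  L3: h(864,3)=(864*31+3)%997=865 -> [865]
  root=865
After append 81 (leaves=[97, 99, 41, 16, 25, 4, 81]):
  L0: [97, 99, 41, 16, 25, 4, 81]
  L1: h(97,99)=(97*31+99)%997=115 h(41,16)=(41*31+16)%997=290 h(25,4)=(25*31+4)%997=779 h(81,81)=(81*31+81)%997=598 -> [115, 290, 779, 598]
  L2: h(115,290)=(115*31+290)%997=864 h(779,598)=(779*31+598)%997=819 -> [864, 819]
  L3: h(864,819)=(864*31+819)%997=684 -> [684]
  root=684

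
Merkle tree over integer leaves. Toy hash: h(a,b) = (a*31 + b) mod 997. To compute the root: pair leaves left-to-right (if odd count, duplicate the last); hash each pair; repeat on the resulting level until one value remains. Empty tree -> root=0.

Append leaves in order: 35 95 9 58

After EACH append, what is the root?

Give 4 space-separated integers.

Answer: 35 183 976 28

Derivation:
After append 35 (leaves=[35]):
  L0: [35]
  root=35
After append 95 (leaves=[35, 95]):
  L0: [35, 95]
  L1: h(35,95)=(35*31+95)%997=183 -> [183]
  root=183
After append 9 (leaves=[35, 95, 9]):
  L0: [35, 95, 9]
  L1: h(35,95)=(35*31+95)%997=183 h(9,9)=(9*31+9)%997=288 -> [183, 288]
  L2: h(183,288)=(183*31+288)%997=976 -> [976]
  root=976
After append 58 (leaves=[35, 95, 9, 58]):
  L0: [35, 95, 9, 58]
  L1: h(35,95)=(35*31+95)%997=183 h(9,58)=(9*31+58)%997=337 -> [183, 337]
  L2: h(183,337)=(183*31+337)%997=28 -> [28]
  root=28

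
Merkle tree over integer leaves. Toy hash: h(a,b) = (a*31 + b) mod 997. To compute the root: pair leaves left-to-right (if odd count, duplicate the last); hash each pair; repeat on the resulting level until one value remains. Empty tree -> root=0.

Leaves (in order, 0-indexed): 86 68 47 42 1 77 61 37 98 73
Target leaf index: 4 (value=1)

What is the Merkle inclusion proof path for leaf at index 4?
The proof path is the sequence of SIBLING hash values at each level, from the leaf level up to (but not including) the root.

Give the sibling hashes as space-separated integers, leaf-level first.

L0 (leaves): [86, 68, 47, 42, 1, 77, 61, 37, 98, 73], target index=4
L1: h(86,68)=(86*31+68)%997=740 [pair 0] h(47,42)=(47*31+42)%997=502 [pair 1] h(1,77)=(1*31+77)%997=108 [pair 2] h(61,37)=(61*31+37)%997=931 [pair 3] h(98,73)=(98*31+73)%997=120 [pair 4] -> [740, 502, 108, 931, 120]
  Sibling for proof at L0: 77
L2: h(740,502)=(740*31+502)%997=511 [pair 0] h(108,931)=(108*31+931)%997=291 [pair 1] h(120,120)=(120*31+120)%997=849 [pair 2] -> [511, 291, 849]
  Sibling for proof at L1: 931
L3: h(511,291)=(511*31+291)%997=180 [pair 0] h(849,849)=(849*31+849)%997=249 [pair 1] -> [180, 249]
  Sibling for proof at L2: 511
L4: h(180,249)=(180*31+249)%997=844 [pair 0] -> [844]
  Sibling for proof at L3: 249
Root: 844
Proof path (sibling hashes from leaf to root): [77, 931, 511, 249]

Answer: 77 931 511 249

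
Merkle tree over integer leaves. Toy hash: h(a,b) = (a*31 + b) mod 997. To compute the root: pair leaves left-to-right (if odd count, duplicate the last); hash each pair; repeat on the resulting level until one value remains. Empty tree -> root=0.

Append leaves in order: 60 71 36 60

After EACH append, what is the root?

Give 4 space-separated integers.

After append 60 (leaves=[60]):
  L0: [60]
  root=60
After append 71 (leaves=[60, 71]):
  L0: [60, 71]
  L1: h(60,71)=(60*31+71)%997=934 -> [934]
  root=934
After append 36 (leaves=[60, 71, 36]):
  L0: [60, 71, 36]
  L1: h(60,71)=(60*31+71)%997=934 h(36,36)=(36*31+36)%997=155 -> [934, 155]
  L2: h(934,155)=(934*31+155)%997=196 -> [196]
  root=196
After append 60 (leaves=[60, 71, 36, 60]):
  L0: [60, 71, 36, 60]
  L1: h(60,71)=(60*31+71)%997=934 h(36,60)=(36*31+60)%997=179 -> [934, 179]
  L2: h(934,179)=(934*31+179)%997=220 -> [220]
  root=220

Answer: 60 934 196 220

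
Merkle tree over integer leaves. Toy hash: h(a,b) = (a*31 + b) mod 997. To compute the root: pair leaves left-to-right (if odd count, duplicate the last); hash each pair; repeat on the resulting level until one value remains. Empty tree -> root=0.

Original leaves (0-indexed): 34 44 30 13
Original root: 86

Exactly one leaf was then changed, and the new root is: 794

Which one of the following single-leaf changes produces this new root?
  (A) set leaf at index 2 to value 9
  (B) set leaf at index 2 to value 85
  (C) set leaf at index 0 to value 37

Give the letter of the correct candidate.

Answer: B

Derivation:
Original leaves: [34, 44, 30, 13]
Target new root: 794
Try each candidate change and compute the resulting root:
Candidate A: set leaf[2] = 9 -> leaves = [34, 44, 9, 13]
  L0: [34, 44, 9, 13]
  L1: h(34,44)=(34*31+44)%997=101 h(9,13)=(9*31+13)%997=292 -> [101, 292]
  L2: h(101,292)=(101*31+292)%997=432 -> [432]
  root = 432 != target 794
Candidate B: set leaf[2] = 85 -> leaves = [34, 44, 85, 13]
  L0: [34, 44, 85, 13]
  L1: h(34,44)=(34*31+44)%997=101 h(85,13)=(85*31+13)%997=654 -> [101, 654]
  L2: h(101,654)=(101*31+654)%997=794 -> [794]
  root = 794 == target 794  ** MATCH **
Candidate C: set leaf[0] = 37 -> leaves = [37, 44, 30, 13]
  L0: [37, 44, 30, 13]
  L1: h(37,44)=(37*31+44)%997=194 h(30,13)=(30*31+13)%997=943 -> [194, 943]
  L2: h(194,943)=(194*31+943)%997=975 -> [975]
  root = 975 != target 794
Candidate B produces the target root.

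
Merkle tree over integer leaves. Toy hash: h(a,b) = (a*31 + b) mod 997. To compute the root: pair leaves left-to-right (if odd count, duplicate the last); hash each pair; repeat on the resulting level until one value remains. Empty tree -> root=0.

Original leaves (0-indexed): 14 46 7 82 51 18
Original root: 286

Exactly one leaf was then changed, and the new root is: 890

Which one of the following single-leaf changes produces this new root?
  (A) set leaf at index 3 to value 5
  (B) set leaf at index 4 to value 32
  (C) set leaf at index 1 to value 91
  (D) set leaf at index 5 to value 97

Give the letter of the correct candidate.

Answer: A

Derivation:
Original leaves: [14, 46, 7, 82, 51, 18]
Target new root: 890
Try each candidate change and compute the resulting root:
Candidate A: set leaf[3] = 5 -> leaves = [14, 46, 7, 5, 51, 18]
  L0: [14, 46, 7, 5, 51, 18]
  L1: h(14,46)=(14*31+46)%997=480 h(7,5)=(7*31+5)%997=222 h(51,18)=(51*31+18)%997=602 -> [480, 222, 602]
  L2: h(480,222)=(480*31+222)%997=147 h(602,602)=(602*31+602)%997=321 -> [147, 321]
  L3: h(147,321)=(147*31+321)%997=890 -> [890]
  root = 890 == target 890  ** MATCH **
Candidate B: set leaf[4] = 32 -> leaves = [14, 46, 7, 82, 32, 18]
  L0: [14, 46, 7, 82, 32, 18]
  L1: h(14,46)=(14*31+46)%997=480 h(7,82)=(7*31+82)%997=299 h(32,18)=(32*31+18)%997=13 -> [480, 299, 13]
  L2: h(480,299)=(480*31+299)%997=224 h(13,13)=(13*31+13)%997=416 -> [224, 416]
  L3: h(224,416)=(224*31+416)%997=381 -> [381]
  root = 381 != target 890
Candidate C: set leaf[1] = 91 -> leaves = [14, 91, 7, 82, 51, 18]
  L0: [14, 91, 7, 82, 51, 18]
  L1: h(14,91)=(14*31+91)%997=525 h(7,82)=(7*31+82)%997=299 h(51,18)=(51*31+18)%997=602 -> [525, 299, 602]
  L2: h(525,299)=(525*31+299)%997=622 h(602,602)=(602*31+602)%997=321 -> [622, 321]
  L3: h(622,321)=(622*31+321)%997=660 -> [660]
  root = 660 != target 890
Candidate D: set leaf[5] = 97 -> leaves = [14, 46, 7, 82, 51, 97]
  L0: [14, 46, 7, 82, 51, 97]
  L1: h(14,46)=(14*31+46)%997=480 h(7,82)=(7*31+82)%997=299 h(51,97)=(51*31+97)%997=681 -> [480, 299, 681]
  L2: h(480,299)=(480*31+299)%997=224 h(681,681)=(681*31+681)%997=855 -> [224, 855]
  L3: h(224,855)=(224*31+855)%997=820 -> [820]
  root = 820 != target 890
Candidate A produces the target root.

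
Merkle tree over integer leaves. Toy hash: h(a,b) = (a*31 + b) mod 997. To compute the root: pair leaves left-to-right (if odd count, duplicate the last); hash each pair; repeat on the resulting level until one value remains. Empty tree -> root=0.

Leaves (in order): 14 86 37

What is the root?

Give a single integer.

L0: [14, 86, 37]
L1: h(14,86)=(14*31+86)%997=520 h(37,37)=(37*31+37)%997=187 -> [520, 187]
L2: h(520,187)=(520*31+187)%997=355 -> [355]

Answer: 355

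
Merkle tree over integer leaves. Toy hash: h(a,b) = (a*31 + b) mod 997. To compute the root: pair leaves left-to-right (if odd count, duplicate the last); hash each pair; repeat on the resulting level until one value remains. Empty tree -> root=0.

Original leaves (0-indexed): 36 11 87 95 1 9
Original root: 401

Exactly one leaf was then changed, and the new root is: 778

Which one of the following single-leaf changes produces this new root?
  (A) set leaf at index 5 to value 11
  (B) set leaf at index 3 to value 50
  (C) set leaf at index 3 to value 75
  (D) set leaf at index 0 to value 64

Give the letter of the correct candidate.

Original leaves: [36, 11, 87, 95, 1, 9]
Target new root: 778
Try each candidate change and compute the resulting root:
Candidate A: set leaf[5] = 11 -> leaves = [36, 11, 87, 95, 1, 11]
  L0: [36, 11, 87, 95, 1, 11]
  L1: h(36,11)=(36*31+11)%997=130 h(87,95)=(87*31+95)%997=798 h(1,11)=(1*31+11)%997=42 -> [130, 798, 42]
  L2: h(130,798)=(130*31+798)%997=840 h(42,42)=(42*31+42)%997=347 -> [840, 347]
  L3: h(840,347)=(840*31+347)%997=465 -> [465]
  root = 465 != target 778
Candidate B: set leaf[3] = 50 -> leaves = [36, 11, 87, 50, 1, 9]
  L0: [36, 11, 87, 50, 1, 9]
  L1: h(36,11)=(36*31+11)%997=130 h(87,50)=(87*31+50)%997=753 h(1,9)=(1*31+9)%997=40 -> [130, 753, 40]
  L2: h(130,753)=(130*31+753)%997=795 h(40,40)=(40*31+40)%997=283 -> [795, 283]
  L3: h(795,283)=(795*31+283)%997=3 -> [3]
  root = 3 != target 778
Candidate C: set leaf[3] = 75 -> leaves = [36, 11, 87, 75, 1, 9]
  L0: [36, 11, 87, 75, 1, 9]
  L1: h(36,11)=(36*31+11)%997=130 h(87,75)=(87*31+75)%997=778 h(1,9)=(1*31+9)%997=40 -> [130, 778, 40]
  L2: h(130,778)=(130*31+778)%997=820 h(40,40)=(40*31+40)%997=283 -> [820, 283]
  L3: h(820,283)=(820*31+283)%997=778 -> [778]
  root = 778 == target 778  ** MATCH **
Candidate D: set leaf[0] = 64 -> leaves = [64, 11, 87, 95, 1, 9]
  L0: [64, 11, 87, 95, 1, 9]
  L1: h(64,11)=(64*31+11)%997=1 h(87,95)=(87*31+95)%997=798 h(1,9)=(1*31+9)%997=40 -> [1, 798, 40]
  L2: h(1,798)=(1*31+798)%997=829 h(40,40)=(40*31+40)%997=283 -> [829, 283]
  L3: h(829,283)=(829*31+283)%997=60 -> [60]
  root = 60 != target 778
Candidate C produces the target root.

Answer: C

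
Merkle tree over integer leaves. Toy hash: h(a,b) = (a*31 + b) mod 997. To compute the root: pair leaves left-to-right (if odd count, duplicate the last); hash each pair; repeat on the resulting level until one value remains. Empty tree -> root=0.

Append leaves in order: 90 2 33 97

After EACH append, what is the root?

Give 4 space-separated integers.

Answer: 90 798 869 933

Derivation:
After append 90 (leaves=[90]):
  L0: [90]
  root=90
After append 2 (leaves=[90, 2]):
  L0: [90, 2]
  L1: h(90,2)=(90*31+2)%997=798 -> [798]
  root=798
After append 33 (leaves=[90, 2, 33]):
  L0: [90, 2, 33]
  L1: h(90,2)=(90*31+2)%997=798 h(33,33)=(33*31+33)%997=59 -> [798, 59]
  L2: h(798,59)=(798*31+59)%997=869 -> [869]
  root=869
After append 97 (leaves=[90, 2, 33, 97]):
  L0: [90, 2, 33, 97]
  L1: h(90,2)=(90*31+2)%997=798 h(33,97)=(33*31+97)%997=123 -> [798, 123]
  L2: h(798,123)=(798*31+123)%997=933 -> [933]
  root=933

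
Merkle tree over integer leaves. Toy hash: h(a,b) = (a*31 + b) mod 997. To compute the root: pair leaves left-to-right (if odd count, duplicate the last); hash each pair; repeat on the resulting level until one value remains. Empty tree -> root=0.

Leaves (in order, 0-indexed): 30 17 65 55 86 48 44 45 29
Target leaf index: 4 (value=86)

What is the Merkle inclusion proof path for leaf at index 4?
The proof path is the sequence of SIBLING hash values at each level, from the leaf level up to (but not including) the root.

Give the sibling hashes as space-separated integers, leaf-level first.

L0 (leaves): [30, 17, 65, 55, 86, 48, 44, 45, 29], target index=4
L1: h(30,17)=(30*31+17)%997=947 [pair 0] h(65,55)=(65*31+55)%997=76 [pair 1] h(86,48)=(86*31+48)%997=720 [pair 2] h(44,45)=(44*31+45)%997=412 [pair 3] h(29,29)=(29*31+29)%997=928 [pair 4] -> [947, 76, 720, 412, 928]
  Sibling for proof at L0: 48
L2: h(947,76)=(947*31+76)%997=520 [pair 0] h(720,412)=(720*31+412)%997=798 [pair 1] h(928,928)=(928*31+928)%997=783 [pair 2] -> [520, 798, 783]
  Sibling for proof at L1: 412
L3: h(520,798)=(520*31+798)%997=966 [pair 0] h(783,783)=(783*31+783)%997=131 [pair 1] -> [966, 131]
  Sibling for proof at L2: 520
L4: h(966,131)=(966*31+131)%997=167 [pair 0] -> [167]
  Sibling for proof at L3: 131
Root: 167
Proof path (sibling hashes from leaf to root): [48, 412, 520, 131]

Answer: 48 412 520 131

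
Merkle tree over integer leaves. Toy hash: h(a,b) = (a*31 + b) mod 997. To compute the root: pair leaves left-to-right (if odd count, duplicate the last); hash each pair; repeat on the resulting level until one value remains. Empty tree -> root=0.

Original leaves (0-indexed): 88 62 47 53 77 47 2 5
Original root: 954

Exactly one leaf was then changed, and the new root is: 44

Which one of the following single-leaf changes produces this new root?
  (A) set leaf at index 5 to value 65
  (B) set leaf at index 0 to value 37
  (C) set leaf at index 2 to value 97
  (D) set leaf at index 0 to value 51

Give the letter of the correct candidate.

Answer: B

Derivation:
Original leaves: [88, 62, 47, 53, 77, 47, 2, 5]
Target new root: 44
Try each candidate change and compute the resulting root:
Candidate A: set leaf[5] = 65 -> leaves = [88, 62, 47, 53, 77, 65, 2, 5]
  L0: [88, 62, 47, 53, 77, 65, 2, 5]
  L1: h(88,62)=(88*31+62)%997=796 h(47,53)=(47*31+53)%997=513 h(77,65)=(77*31+65)%997=458 h(2,5)=(2*31+5)%997=67 -> [796, 513, 458, 67]
  L2: h(796,513)=(796*31+513)%997=264 h(458,67)=(458*31+67)%997=307 -> [264, 307]
  L3: h(264,307)=(264*31+307)%997=515 -> [515]
  root = 515 != target 44
Candidate B: set leaf[0] = 37 -> leaves = [37, 62, 47, 53, 77, 47, 2, 5]
  L0: [37, 62, 47, 53, 77, 47, 2, 5]
  L1: h(37,62)=(37*31+62)%997=212 h(47,53)=(47*31+53)%997=513 h(77,47)=(77*31+47)%997=440 h(2,5)=(2*31+5)%997=67 -> [212, 513, 440, 67]
  L2: h(212,513)=(212*31+513)%997=106 h(440,67)=(440*31+67)%997=746 -> [106, 746]
  L3: h(106,746)=(106*31+746)%997=44 -> [44]
  root = 44 == target 44  ** MATCH **
Candidate C: set leaf[2] = 97 -> leaves = [88, 62, 97, 53, 77, 47, 2, 5]
  L0: [88, 62, 97, 53, 77, 47, 2, 5]
  L1: h(88,62)=(88*31+62)%997=796 h(97,53)=(97*31+53)%997=69 h(77,47)=(77*31+47)%997=440 h(2,5)=(2*31+5)%997=67 -> [796, 69, 440, 67]
  L2: h(796,69)=(796*31+69)%997=817 h(440,67)=(440*31+67)%997=746 -> [817, 746]
  L3: h(817,746)=(817*31+746)%997=151 -> [151]
  root = 151 != target 44
Candidate D: set leaf[0] = 51 -> leaves = [51, 62, 47, 53, 77, 47, 2, 5]
  L0: [51, 62, 47, 53, 77, 47, 2, 5]
  L1: h(51,62)=(51*31+62)%997=646 h(47,53)=(47*31+53)%997=513 h(77,47)=(77*31+47)%997=440 h(2,5)=(2*31+5)%997=67 -> [646, 513, 440, 67]
  L2: h(646,513)=(646*31+513)%997=599 h(440,67)=(440*31+67)%997=746 -> [599, 746]
  L3: h(599,746)=(599*31+746)%997=372 -> [372]
  root = 372 != target 44
Candidate B produces the target root.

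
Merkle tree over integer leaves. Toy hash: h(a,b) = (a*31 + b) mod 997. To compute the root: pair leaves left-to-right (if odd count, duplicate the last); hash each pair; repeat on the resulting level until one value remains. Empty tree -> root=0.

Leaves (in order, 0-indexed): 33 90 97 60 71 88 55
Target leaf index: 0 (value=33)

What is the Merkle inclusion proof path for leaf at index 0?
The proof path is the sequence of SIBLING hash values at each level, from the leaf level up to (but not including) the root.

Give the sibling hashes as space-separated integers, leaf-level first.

L0 (leaves): [33, 90, 97, 60, 71, 88, 55], target index=0
L1: h(33,90)=(33*31+90)%997=116 [pair 0] h(97,60)=(97*31+60)%997=76 [pair 1] h(71,88)=(71*31+88)%997=295 [pair 2] h(55,55)=(55*31+55)%997=763 [pair 3] -> [116, 76, 295, 763]
  Sibling for proof at L0: 90
L2: h(116,76)=(116*31+76)%997=681 [pair 0] h(295,763)=(295*31+763)%997=935 [pair 1] -> [681, 935]
  Sibling for proof at L1: 76
L3: h(681,935)=(681*31+935)%997=112 [pair 0] -> [112]
  Sibling for proof at L2: 935
Root: 112
Proof path (sibling hashes from leaf to root): [90, 76, 935]

Answer: 90 76 935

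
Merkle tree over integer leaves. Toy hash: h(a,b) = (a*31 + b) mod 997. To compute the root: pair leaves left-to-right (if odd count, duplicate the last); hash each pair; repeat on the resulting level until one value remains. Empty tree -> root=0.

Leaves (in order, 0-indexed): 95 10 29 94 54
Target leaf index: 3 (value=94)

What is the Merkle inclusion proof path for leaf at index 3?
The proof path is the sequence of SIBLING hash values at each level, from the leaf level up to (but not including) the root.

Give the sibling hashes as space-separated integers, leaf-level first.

Answer: 29 961 461

Derivation:
L0 (leaves): [95, 10, 29, 94, 54], target index=3
L1: h(95,10)=(95*31+10)%997=961 [pair 0] h(29,94)=(29*31+94)%997=993 [pair 1] h(54,54)=(54*31+54)%997=731 [pair 2] -> [961, 993, 731]
  Sibling for proof at L0: 29
L2: h(961,993)=(961*31+993)%997=874 [pair 0] h(731,731)=(731*31+731)%997=461 [pair 1] -> [874, 461]
  Sibling for proof at L1: 961
L3: h(874,461)=(874*31+461)%997=636 [pair 0] -> [636]
  Sibling for proof at L2: 461
Root: 636
Proof path (sibling hashes from leaf to root): [29, 961, 461]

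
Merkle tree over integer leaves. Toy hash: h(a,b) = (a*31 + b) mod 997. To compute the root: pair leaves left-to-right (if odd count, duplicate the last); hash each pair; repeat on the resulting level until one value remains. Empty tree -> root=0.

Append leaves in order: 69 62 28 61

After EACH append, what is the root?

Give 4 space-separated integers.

Answer: 69 207 334 367

Derivation:
After append 69 (leaves=[69]):
  L0: [69]
  root=69
After append 62 (leaves=[69, 62]):
  L0: [69, 62]
  L1: h(69,62)=(69*31+62)%997=207 -> [207]
  root=207
After append 28 (leaves=[69, 62, 28]):
  L0: [69, 62, 28]
  L1: h(69,62)=(69*31+62)%997=207 h(28,28)=(28*31+28)%997=896 -> [207, 896]
  L2: h(207,896)=(207*31+896)%997=334 -> [334]
  root=334
After append 61 (leaves=[69, 62, 28, 61]):
  L0: [69, 62, 28, 61]
  L1: h(69,62)=(69*31+62)%997=207 h(28,61)=(28*31+61)%997=929 -> [207, 929]
  L2: h(207,929)=(207*31+929)%997=367 -> [367]
  root=367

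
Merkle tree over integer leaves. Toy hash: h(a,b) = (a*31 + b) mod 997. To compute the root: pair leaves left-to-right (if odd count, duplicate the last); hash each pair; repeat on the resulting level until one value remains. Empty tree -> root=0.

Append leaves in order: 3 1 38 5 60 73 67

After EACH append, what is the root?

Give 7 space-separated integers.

Answer: 3 94 142 109 14 430 641

Derivation:
After append 3 (leaves=[3]):
  L0: [3]
  root=3
After append 1 (leaves=[3, 1]):
  L0: [3, 1]
  L1: h(3,1)=(3*31+1)%997=94 -> [94]
  root=94
After append 38 (leaves=[3, 1, 38]):
  L0: [3, 1, 38]
  L1: h(3,1)=(3*31+1)%997=94 h(38,38)=(38*31+38)%997=219 -> [94, 219]
  L2: h(94,219)=(94*31+219)%997=142 -> [142]
  root=142
After append 5 (leaves=[3, 1, 38, 5]):
  L0: [3, 1, 38, 5]
  L1: h(3,1)=(3*31+1)%997=94 h(38,5)=(38*31+5)%997=186 -> [94, 186]
  L2: h(94,186)=(94*31+186)%997=109 -> [109]
  root=109
After append 60 (leaves=[3, 1, 38, 5, 60]):
  L0: [3, 1, 38, 5, 60]
  L1: h(3,1)=(3*31+1)%997=94 h(38,5)=(38*31+5)%997=186 h(60,60)=(60*31+60)%997=923 -> [94, 186, 923]
  L2: h(94,186)=(94*31+186)%997=109 h(923,923)=(923*31+923)%997=623 -> [109, 623]
  L3: h(109,623)=(109*31+623)%997=14 -> [14]
  root=14
After append 73 (leaves=[3, 1, 38, 5, 60, 73]):
  L0: [3, 1, 38, 5, 60, 73]
  L1: h(3,1)=(3*31+1)%997=94 h(38,5)=(38*31+5)%997=186 h(60,73)=(60*31+73)%997=936 -> [94, 186, 936]
  L2: h(94,186)=(94*31+186)%997=109 h(936,936)=(936*31+936)%997=42 -> [109, 42]
  L3: h(109,42)=(109*31+42)%997=430 -> [430]
  root=430
After append 67 (leaves=[3, 1, 38, 5, 60, 73, 67]):
  L0: [3, 1, 38, 5, 60, 73, 67]
  L1: h(3,1)=(3*31+1)%997=94 h(38,5)=(38*31+5)%997=186 h(60,73)=(60*31+73)%997=936 h(67,67)=(67*31+67)%997=150 -> [94, 186, 936, 150]
  L2: h(94,186)=(94*31+186)%997=109 h(936,150)=(936*31+150)%997=253 -> [109, 253]
  L3: h(109,253)=(109*31+253)%997=641 -> [641]
  root=641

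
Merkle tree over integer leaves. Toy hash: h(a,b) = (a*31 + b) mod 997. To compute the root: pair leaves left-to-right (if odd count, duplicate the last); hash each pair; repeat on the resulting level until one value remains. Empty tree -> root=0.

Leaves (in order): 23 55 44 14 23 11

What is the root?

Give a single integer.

L0: [23, 55, 44, 14, 23, 11]
L1: h(23,55)=(23*31+55)%997=768 h(44,14)=(44*31+14)%997=381 h(23,11)=(23*31+11)%997=724 -> [768, 381, 724]
L2: h(768,381)=(768*31+381)%997=261 h(724,724)=(724*31+724)%997=237 -> [261, 237]
L3: h(261,237)=(261*31+237)%997=352 -> [352]

Answer: 352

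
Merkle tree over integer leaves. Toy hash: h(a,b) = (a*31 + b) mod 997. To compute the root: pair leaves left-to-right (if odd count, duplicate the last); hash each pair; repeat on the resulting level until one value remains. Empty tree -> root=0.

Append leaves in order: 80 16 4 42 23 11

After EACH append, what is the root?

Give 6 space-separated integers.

After append 80 (leaves=[80]):
  L0: [80]
  root=80
After append 16 (leaves=[80, 16]):
  L0: [80, 16]
  L1: h(80,16)=(80*31+16)%997=502 -> [502]
  root=502
After append 4 (leaves=[80, 16, 4]):
  L0: [80, 16, 4]
  L1: h(80,16)=(80*31+16)%997=502 h(4,4)=(4*31+4)%997=128 -> [502, 128]
  L2: h(502,128)=(502*31+128)%997=735 -> [735]
  root=735
After append 42 (leaves=[80, 16, 4, 42]):
  L0: [80, 16, 4, 42]
  L1: h(80,16)=(80*31+16)%997=502 h(4,42)=(4*31+42)%997=166 -> [502, 166]
  L2: h(502,166)=(502*31+166)%997=773 -> [773]
  root=773
After append 23 (leaves=[80, 16, 4, 42, 23]):
  L0: [80, 16, 4, 42, 23]
  L1: h(80,16)=(80*31+16)%997=502 h(4,42)=(4*31+42)%997=166 h(23,23)=(23*31+23)%997=736 -> [502, 166, 736]
  L2: h(502,166)=(502*31+166)%997=773 h(736,736)=(736*31+736)%997=621 -> [773, 621]
  L3: h(773,621)=(773*31+621)%997=656 -> [656]
  root=656
After append 11 (leaves=[80, 16, 4, 42, 23, 11]):
  L0: [80, 16, 4, 42, 23, 11]
  L1: h(80,16)=(80*31+16)%997=502 h(4,42)=(4*31+42)%997=166 h(23,11)=(23*31+11)%997=724 -> [502, 166, 724]
  L2: h(502,166)=(502*31+166)%997=773 h(724,724)=(724*31+724)%997=237 -> [773, 237]
  L3: h(773,237)=(773*31+237)%997=272 -> [272]
  root=272

Answer: 80 502 735 773 656 272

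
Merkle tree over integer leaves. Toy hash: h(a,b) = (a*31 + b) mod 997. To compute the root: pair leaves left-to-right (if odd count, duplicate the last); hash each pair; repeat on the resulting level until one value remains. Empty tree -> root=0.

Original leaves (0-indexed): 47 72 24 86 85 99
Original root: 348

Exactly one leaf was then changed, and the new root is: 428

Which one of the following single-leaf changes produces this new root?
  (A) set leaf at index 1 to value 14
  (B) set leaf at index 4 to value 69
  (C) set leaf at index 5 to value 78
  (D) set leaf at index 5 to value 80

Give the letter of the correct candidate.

Answer: B

Derivation:
Original leaves: [47, 72, 24, 86, 85, 99]
Target new root: 428
Try each candidate change and compute the resulting root:
Candidate A: set leaf[1] = 14 -> leaves = [47, 14, 24, 86, 85, 99]
  L0: [47, 14, 24, 86, 85, 99]
  L1: h(47,14)=(47*31+14)%997=474 h(24,86)=(24*31+86)%997=830 h(85,99)=(85*31+99)%997=740 -> [474, 830, 740]
  L2: h(474,830)=(474*31+830)%997=569 h(740,740)=(740*31+740)%997=749 -> [569, 749]
  L3: h(569,749)=(569*31+749)%997=442 -> [442]
  root = 442 != target 428
Candidate B: set leaf[4] = 69 -> leaves = [47, 72, 24, 86, 69, 99]
  L0: [47, 72, 24, 86, 69, 99]
  L1: h(47,72)=(47*31+72)%997=532 h(24,86)=(24*31+86)%997=830 h(69,99)=(69*31+99)%997=244 -> [532, 830, 244]
  L2: h(532,830)=(532*31+830)%997=373 h(244,244)=(244*31+244)%997=829 -> [373, 829]
  L3: h(373,829)=(373*31+829)%997=428 -> [428]
  root = 428 == target 428  ** MATCH **
Candidate C: set leaf[5] = 78 -> leaves = [47, 72, 24, 86, 85, 78]
  L0: [47, 72, 24, 86, 85, 78]
  L1: h(47,72)=(47*31+72)%997=532 h(24,86)=(24*31+86)%997=830 h(85,78)=(85*31+78)%997=719 -> [532, 830, 719]
  L2: h(532,830)=(532*31+830)%997=373 h(719,719)=(719*31+719)%997=77 -> [373, 77]
  L3: h(373,77)=(373*31+77)%997=673 -> [673]
  root = 673 != target 428
Candidate D: set leaf[5] = 80 -> leaves = [47, 72, 24, 86, 85, 80]
  L0: [47, 72, 24, 86, 85, 80]
  L1: h(47,72)=(47*31+72)%997=532 h(24,86)=(24*31+86)%997=830 h(85,80)=(85*31+80)%997=721 -> [532, 830, 721]
  L2: h(532,830)=(532*31+830)%997=373 h(721,721)=(721*31+721)%997=141 -> [373, 141]
  L3: h(373,141)=(373*31+141)%997=737 -> [737]
  root = 737 != target 428
Candidate B produces the target root.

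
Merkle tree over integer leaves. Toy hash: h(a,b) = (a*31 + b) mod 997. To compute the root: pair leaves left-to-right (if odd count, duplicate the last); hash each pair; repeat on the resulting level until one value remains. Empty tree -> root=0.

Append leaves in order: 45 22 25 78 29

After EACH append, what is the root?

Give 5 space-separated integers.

Answer: 45 420 859 912 142

Derivation:
After append 45 (leaves=[45]):
  L0: [45]
  root=45
After append 22 (leaves=[45, 22]):
  L0: [45, 22]
  L1: h(45,22)=(45*31+22)%997=420 -> [420]
  root=420
After append 25 (leaves=[45, 22, 25]):
  L0: [45, 22, 25]
  L1: h(45,22)=(45*31+22)%997=420 h(25,25)=(25*31+25)%997=800 -> [420, 800]
  L2: h(420,800)=(420*31+800)%997=859 -> [859]
  root=859
After append 78 (leaves=[45, 22, 25, 78]):
  L0: [45, 22, 25, 78]
  L1: h(45,22)=(45*31+22)%997=420 h(25,78)=(25*31+78)%997=853 -> [420, 853]
  L2: h(420,853)=(420*31+853)%997=912 -> [912]
  root=912
After append 29 (leaves=[45, 22, 25, 78, 29]):
  L0: [45, 22, 25, 78, 29]
  L1: h(45,22)=(45*31+22)%997=420 h(25,78)=(25*31+78)%997=853 h(29,29)=(29*31+29)%997=928 -> [420, 853, 928]
  L2: h(420,853)=(420*31+853)%997=912 h(928,928)=(928*31+928)%997=783 -> [912, 783]
  L3: h(912,783)=(912*31+783)%997=142 -> [142]
  root=142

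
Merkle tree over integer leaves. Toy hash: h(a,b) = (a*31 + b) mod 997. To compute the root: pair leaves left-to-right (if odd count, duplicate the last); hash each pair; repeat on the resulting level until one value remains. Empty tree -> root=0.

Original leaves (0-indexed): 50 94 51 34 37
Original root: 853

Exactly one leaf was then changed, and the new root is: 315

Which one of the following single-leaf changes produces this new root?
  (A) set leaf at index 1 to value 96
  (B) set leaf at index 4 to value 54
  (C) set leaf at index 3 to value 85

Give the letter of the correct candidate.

Original leaves: [50, 94, 51, 34, 37]
Target new root: 315
Try each candidate change and compute the resulting root:
Candidate A: set leaf[1] = 96 -> leaves = [50, 96, 51, 34, 37]
  L0: [50, 96, 51, 34, 37]
  L1: h(50,96)=(50*31+96)%997=649 h(51,34)=(51*31+34)%997=618 h(37,37)=(37*31+37)%997=187 -> [649, 618, 187]
  L2: h(649,618)=(649*31+618)%997=797 h(187,187)=(187*31+187)%997=2 -> [797, 2]
  L3: h(797,2)=(797*31+2)%997=781 -> [781]
  root = 781 != target 315
Candidate B: set leaf[4] = 54 -> leaves = [50, 94, 51, 34, 54]
  L0: [50, 94, 51, 34, 54]
  L1: h(50,94)=(50*31+94)%997=647 h(51,34)=(51*31+34)%997=618 h(54,54)=(54*31+54)%997=731 -> [647, 618, 731]
  L2: h(647,618)=(647*31+618)%997=735 h(731,731)=(731*31+731)%997=461 -> [735, 461]
  L3: h(735,461)=(735*31+461)%997=315 -> [315]
  root = 315 == target 315  ** MATCH **
Candidate C: set leaf[3] = 85 -> leaves = [50, 94, 51, 85, 37]
  L0: [50, 94, 51, 85, 37]
  L1: h(50,94)=(50*31+94)%997=647 h(51,85)=(51*31+85)%997=669 h(37,37)=(37*31+37)%997=187 -> [647, 669, 187]
  L2: h(647,669)=(647*31+669)%997=786 h(187,187)=(187*31+187)%997=2 -> [786, 2]
  L3: h(786,2)=(786*31+2)%997=440 -> [440]
  root = 440 != target 315
Candidate B produces the target root.

Answer: B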